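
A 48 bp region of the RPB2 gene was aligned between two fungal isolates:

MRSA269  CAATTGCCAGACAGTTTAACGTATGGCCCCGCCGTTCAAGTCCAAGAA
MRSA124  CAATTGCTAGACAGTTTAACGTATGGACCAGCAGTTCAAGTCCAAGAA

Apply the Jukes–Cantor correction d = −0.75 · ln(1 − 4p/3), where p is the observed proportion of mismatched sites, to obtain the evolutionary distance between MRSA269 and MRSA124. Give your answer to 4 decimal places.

0.0883

Mismatches occur at site 8 (C↔T), site 27 (C↔A), site 30 (C↔A), site 33 (C↔A).
p = 4/48 = 0.083333.
d = −0.75 · ln(1 − (4/3)·0.083333) = −0.75 · ln(0.888889) = −0.75 · (-0.117783) = 0.0883.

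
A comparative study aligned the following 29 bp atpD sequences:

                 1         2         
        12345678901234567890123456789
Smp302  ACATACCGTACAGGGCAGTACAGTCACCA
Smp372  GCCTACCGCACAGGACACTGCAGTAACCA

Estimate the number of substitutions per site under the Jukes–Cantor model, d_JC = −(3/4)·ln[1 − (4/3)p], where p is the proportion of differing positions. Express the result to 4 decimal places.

The sequences differ at positions 1 (A/G), 3 (A/C), 9 (T/C), 15 (G/A), 18 (G/C), 20 (A/G), 25 (C/A).
p = 7/29 = 0.241379.
d = −0.75 · ln(1 − (4/3)·0.241379) = −0.75 · ln(0.678161) = −0.75 · (-0.388371) = 0.2913.

0.2913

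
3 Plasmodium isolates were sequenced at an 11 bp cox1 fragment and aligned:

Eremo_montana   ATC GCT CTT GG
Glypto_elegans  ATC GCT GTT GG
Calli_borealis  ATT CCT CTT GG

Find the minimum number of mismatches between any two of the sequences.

1

Pairwise Hamming distances:
  Eremo_montana vs Glypto_elegans: 1
  Eremo_montana vs Calli_borealis: 2
  Glypto_elegans vs Calli_borealis: 3
The smallest is 1, between Eremo_montana and Glypto_elegans.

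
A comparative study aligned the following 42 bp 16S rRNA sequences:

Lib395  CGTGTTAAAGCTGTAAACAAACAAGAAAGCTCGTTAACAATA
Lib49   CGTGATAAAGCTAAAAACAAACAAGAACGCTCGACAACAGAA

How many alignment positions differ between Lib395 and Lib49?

8

The sequences differ at positions 5 (T/A), 13 (G/A), 14 (T/A), 28 (A/C), 34 (T/A), 35 (T/C), 40 (A/G), 41 (T/A).
That gives 8 mismatches out of 42 aligned sites, so the Hamming distance is 8.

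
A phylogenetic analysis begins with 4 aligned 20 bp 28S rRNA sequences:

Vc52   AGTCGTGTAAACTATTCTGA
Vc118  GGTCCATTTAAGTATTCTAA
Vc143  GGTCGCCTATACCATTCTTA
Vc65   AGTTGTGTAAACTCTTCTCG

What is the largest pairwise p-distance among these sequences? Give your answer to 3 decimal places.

Pairwise Hamming distances:
  Vc52 vs Vc118: 7
  Vc52 vs Vc143: 6
  Vc52 vs Vc65: 4
  Vc118 vs Vc143: 8
  Vc118 vs Vc65: 10
  Vc143 vs Vc65: 9
The largest is 10 mismatches, between Vc118 and Vc65; p = 10/20 = 0.500.

0.500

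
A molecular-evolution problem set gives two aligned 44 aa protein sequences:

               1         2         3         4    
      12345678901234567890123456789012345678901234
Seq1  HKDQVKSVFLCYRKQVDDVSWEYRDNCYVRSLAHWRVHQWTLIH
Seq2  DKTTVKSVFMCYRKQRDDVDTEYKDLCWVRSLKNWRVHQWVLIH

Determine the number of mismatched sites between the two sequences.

13

The sequences differ at positions 1 (H/D), 3 (D/T), 4 (Q/T), 10 (L/M), 16 (V/R), 20 (S/D), 21 (W/T), 24 (R/K), 26 (N/L), 28 (Y/W), 33 (A/K), 34 (H/N), 41 (T/V).
That gives 13 mismatches out of 44 aligned sites, so the Hamming distance is 13.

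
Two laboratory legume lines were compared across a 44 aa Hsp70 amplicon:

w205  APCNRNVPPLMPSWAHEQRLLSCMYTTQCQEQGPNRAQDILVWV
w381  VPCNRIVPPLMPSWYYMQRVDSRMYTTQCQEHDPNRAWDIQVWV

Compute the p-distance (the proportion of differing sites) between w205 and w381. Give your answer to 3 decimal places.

0.273

Differing sites — 1:A/V; 6:N/I; 15:A/Y; 16:H/Y; 17:E/M; 20:L/V; 21:L/D; 23:C/R; 32:Q/H; 33:G/D; 38:Q/W; 41:L/Q.
There are 12 differences over 44 sites, so p = 12/44 = 0.273.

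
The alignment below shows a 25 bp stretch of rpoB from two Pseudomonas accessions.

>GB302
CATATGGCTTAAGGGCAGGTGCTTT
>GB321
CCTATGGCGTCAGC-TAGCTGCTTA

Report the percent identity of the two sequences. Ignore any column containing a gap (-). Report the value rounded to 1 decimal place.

70.8%

Excluding the 1 gap column leaves 24 comparable sites.
The sequences differ at positions 2 (A/C), 9 (T/G), 11 (A/C), 14 (G/C), 16 (C/T), 19 (G/C), 25 (T/A).
17 of the 24 comparable sites match, so the percent identity is 17/24 × 100 = 70.8%.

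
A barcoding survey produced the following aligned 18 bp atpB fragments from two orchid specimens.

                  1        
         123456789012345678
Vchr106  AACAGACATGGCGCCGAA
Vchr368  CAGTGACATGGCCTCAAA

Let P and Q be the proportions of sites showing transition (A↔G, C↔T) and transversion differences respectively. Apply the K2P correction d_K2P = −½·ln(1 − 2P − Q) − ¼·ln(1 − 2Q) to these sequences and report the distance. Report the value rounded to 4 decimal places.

Mismatches occur at site 1 (A/C, transversion), site 3 (C/G, transversion), site 4 (A/T, transversion), site 13 (G/C, transversion), site 14 (C/T, transition), site 16 (G/A, transition).
Of the 6 differences, 2 transitions and 4 transversions over 18 sites: P = 2/18 = 0.111111, Q = 4/18 = 0.222222.
d = −0.5·ln(0.555556) − 0.25·ln(0.555556) = −0.5·(-0.587786) − 0.25·(-0.587786) = 0.4408.

0.4408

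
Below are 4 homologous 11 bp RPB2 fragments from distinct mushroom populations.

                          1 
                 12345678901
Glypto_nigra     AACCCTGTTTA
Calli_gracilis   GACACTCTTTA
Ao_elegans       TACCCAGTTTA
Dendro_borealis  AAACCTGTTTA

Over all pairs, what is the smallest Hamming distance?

1

Pairwise Hamming distances:
  Glypto_nigra vs Calli_gracilis: 3
  Glypto_nigra vs Ao_elegans: 2
  Glypto_nigra vs Dendro_borealis: 1
  Calli_gracilis vs Ao_elegans: 4
  Calli_gracilis vs Dendro_borealis: 4
  Ao_elegans vs Dendro_borealis: 3
The smallest is 1, between Glypto_nigra and Dendro_borealis.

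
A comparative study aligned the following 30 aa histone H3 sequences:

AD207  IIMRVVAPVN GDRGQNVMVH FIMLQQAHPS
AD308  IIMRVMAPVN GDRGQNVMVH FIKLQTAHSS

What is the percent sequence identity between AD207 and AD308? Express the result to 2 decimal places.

The sequences differ at positions 6 (V/M), 23 (M/K), 26 (Q/T), 29 (P/S).
26 of the 30 sites match, so the percent identity is 26/30 × 100 = 86.67%.

86.67%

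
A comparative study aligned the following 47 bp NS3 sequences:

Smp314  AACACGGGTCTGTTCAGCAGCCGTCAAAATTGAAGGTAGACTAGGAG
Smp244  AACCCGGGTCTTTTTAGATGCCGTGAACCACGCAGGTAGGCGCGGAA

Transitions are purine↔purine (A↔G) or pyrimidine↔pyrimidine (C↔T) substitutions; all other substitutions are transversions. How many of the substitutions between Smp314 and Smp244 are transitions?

4

Differing sites — 4:A/C (Tv); 12:G/T (Tv); 15:C/T (Ti); 18:C/A (Tv); 19:A/T (Tv); 25:C/G (Tv); 28:A/C (Tv); 29:A/C (Tv); 30:T/A (Tv); 31:T/C (Ti); 33:A/C (Tv); 40:A/G (Ti); 42:T/G (Tv); 43:A/C (Tv); 47:G/A (Ti).
Of the 15 differences, 4 transitions and 11 transversions, so the answer is 4.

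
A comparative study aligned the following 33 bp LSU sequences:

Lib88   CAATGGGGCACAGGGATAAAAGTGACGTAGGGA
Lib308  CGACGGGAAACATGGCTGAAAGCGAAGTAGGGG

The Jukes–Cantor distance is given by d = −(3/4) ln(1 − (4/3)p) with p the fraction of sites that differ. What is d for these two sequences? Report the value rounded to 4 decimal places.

Mismatches occur at site 2 (A↔G), site 4 (T↔C), site 8 (G↔A), site 9 (C↔A), site 13 (G↔T), site 16 (A↔C), site 18 (A↔G), site 23 (T↔C), site 26 (C↔A), site 33 (A↔G).
p = 10/33 = 0.303030.
d = −0.75 · ln(1 − (4/3)·0.303030) = −0.75 · ln(0.595960) = −0.75 · (-0.517582) = 0.3882.

0.3882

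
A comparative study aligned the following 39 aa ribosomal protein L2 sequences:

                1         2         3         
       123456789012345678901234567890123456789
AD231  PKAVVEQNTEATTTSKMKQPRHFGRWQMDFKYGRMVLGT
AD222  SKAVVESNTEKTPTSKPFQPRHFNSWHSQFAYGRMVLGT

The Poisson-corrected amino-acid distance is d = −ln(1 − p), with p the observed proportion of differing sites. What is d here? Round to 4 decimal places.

Differing sites — 1:P/S; 7:Q/S; 11:A/K; 13:T/P; 17:M/P; 18:K/F; 24:G/N; 25:R/S; 27:Q/H; 28:M/S; 29:D/Q; 31:K/A.
p = 12/39 = 0.307692.
d = −ln(1 − 0.307692) = −ln(0.692308) = 0.3677.

0.3677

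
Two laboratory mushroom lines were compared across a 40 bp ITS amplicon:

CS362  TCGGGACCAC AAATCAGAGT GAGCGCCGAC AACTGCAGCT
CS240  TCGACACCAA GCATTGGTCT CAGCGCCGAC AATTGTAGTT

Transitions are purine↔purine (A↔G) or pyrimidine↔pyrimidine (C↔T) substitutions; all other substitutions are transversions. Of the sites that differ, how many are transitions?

7

Differing sites — 4:G/A (Ti); 5:G/C (Tv); 10:C/A (Tv); 11:A/G (Ti); 12:A/C (Tv); 15:C/T (Ti); 16:A/G (Ti); 18:A/T (Tv); 19:G/C (Tv); 21:G/C (Tv); 33:C/T (Ti); 36:C/T (Ti); 39:C/T (Ti).
Of the 13 differences, 7 transitions and 6 transversions, so the answer is 7.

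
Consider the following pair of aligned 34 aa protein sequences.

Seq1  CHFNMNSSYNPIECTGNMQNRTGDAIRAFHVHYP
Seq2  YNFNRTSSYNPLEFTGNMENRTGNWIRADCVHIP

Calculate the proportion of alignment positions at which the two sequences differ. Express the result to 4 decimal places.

0.3529

Mismatches occur at site 1 (C/Y), site 2 (H/N), site 5 (M/R), site 6 (N/T), site 12 (I/L), site 14 (C/F), site 19 (Q/E), site 24 (D/N), site 25 (A/W), site 29 (F/D), site 30 (H/C), site 33 (Y/I).
There are 12 differences over 34 sites, so p = 12/34 = 0.3529.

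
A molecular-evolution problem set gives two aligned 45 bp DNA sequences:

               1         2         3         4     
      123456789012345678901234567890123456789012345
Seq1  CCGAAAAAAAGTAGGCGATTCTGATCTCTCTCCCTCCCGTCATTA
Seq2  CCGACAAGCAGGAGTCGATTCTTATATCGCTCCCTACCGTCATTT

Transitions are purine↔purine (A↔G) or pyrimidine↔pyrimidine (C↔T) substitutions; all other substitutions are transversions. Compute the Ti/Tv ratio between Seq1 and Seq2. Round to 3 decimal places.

0.111

Differing sites — 5:A/C (Tv); 8:A/G (Ti); 9:A/C (Tv); 12:T/G (Tv); 15:G/T (Tv); 23:G/T (Tv); 26:C/A (Tv); 29:T/G (Tv); 36:C/A (Tv); 45:A/T (Tv).
Of the 10 differences, 1 transition and 9 transversions, so Ti/Tv = 1/9 = 0.111.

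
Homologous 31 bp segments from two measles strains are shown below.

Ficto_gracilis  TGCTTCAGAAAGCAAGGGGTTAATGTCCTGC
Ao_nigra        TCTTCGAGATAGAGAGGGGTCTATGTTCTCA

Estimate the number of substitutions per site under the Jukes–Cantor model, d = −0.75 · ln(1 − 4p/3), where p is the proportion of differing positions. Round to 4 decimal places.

0.5445

The sequences differ at positions 2 (G/C), 3 (C/T), 5 (T/C), 6 (C/G), 10 (A/T), 13 (C/A), 14 (A/G), 21 (T/C), 22 (A/T), 27 (C/T), 30 (G/C), 31 (C/A).
p = 12/31 = 0.387097.
d = −0.75 · ln(1 − (4/3)·0.387097) = −0.75 · ln(0.483871) = −0.75 · (-0.725937) = 0.5445.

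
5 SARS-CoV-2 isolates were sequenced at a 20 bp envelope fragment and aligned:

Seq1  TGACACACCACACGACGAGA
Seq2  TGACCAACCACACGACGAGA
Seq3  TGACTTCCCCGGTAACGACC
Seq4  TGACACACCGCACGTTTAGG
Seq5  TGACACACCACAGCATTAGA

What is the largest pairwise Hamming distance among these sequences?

Pairwise Hamming distances:
  Seq1 vs Seq2: 2
  Seq1 vs Seq3: 10
  Seq1 vs Seq4: 5
  Seq1 vs Seq5: 4
  Seq2 vs Seq3: 10
  Seq2 vs Seq4: 7
  Seq2 vs Seq5: 6
  Seq3 vs Seq4: 13
  Seq3 vs Seq5: 12
  Seq4 vs Seq5: 5
The largest is 13, between Seq3 and Seq4.

13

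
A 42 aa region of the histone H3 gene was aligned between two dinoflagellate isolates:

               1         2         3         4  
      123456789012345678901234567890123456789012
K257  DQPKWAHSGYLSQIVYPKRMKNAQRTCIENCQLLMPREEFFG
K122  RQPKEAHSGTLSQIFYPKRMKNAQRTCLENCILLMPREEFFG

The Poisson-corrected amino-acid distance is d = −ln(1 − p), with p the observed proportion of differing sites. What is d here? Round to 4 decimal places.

The sequences differ at positions 1 (D/R), 5 (W/E), 10 (Y/T), 15 (V/F), 28 (I/L), 32 (Q/I).
p = 6/42 = 0.142857.
d = −ln(1 − 0.142857) = −ln(0.857143) = 0.1542.

0.1542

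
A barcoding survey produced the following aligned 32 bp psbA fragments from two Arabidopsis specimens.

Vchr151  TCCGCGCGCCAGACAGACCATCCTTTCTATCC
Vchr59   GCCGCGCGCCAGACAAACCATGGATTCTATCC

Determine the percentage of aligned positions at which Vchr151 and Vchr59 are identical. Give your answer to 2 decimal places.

84.38%

Differing sites — 1:T/G; 16:G/A; 22:C/G; 23:C/G; 24:T/A.
27 of the 32 sites match, so the percent identity is 27/32 × 100 = 84.38%.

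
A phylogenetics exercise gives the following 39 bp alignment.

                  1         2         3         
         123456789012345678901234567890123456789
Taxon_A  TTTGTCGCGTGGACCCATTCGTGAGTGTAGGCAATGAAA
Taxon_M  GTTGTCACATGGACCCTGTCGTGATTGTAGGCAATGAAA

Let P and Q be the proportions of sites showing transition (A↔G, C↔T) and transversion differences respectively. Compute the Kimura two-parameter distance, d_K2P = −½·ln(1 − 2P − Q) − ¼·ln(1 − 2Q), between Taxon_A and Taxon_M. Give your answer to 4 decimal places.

0.1722

Mismatches occur at site 1 (T→G, transversion), site 7 (G→A, transition), site 9 (G→A, transition), site 17 (A→T, transversion), site 18 (T→G, transversion), site 25 (G→T, transversion).
Of the 6 differences, 2 transitions and 4 transversions over 39 sites: P = 2/39 = 0.051282, Q = 4/39 = 0.102564.
d = −0.5·ln(0.794872) − 0.25·ln(0.794872) = −0.5·(-0.229574) − 0.25·(-0.229574) = 0.1722.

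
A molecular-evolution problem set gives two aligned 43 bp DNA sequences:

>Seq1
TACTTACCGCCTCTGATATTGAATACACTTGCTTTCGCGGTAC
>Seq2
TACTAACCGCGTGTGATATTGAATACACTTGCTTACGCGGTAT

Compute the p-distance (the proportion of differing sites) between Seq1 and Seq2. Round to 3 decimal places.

0.116

The sequences differ at positions 5 (T/A), 11 (C/G), 13 (C/G), 35 (T/A), 43 (C/T).
There are 5 differences over 43 sites, so p = 5/43 = 0.116.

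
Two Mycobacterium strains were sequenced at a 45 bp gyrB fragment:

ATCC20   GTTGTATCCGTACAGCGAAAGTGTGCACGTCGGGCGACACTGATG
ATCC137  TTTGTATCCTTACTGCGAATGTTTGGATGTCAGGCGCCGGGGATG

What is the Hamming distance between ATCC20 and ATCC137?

12

The sequences differ at positions 1 (G/T), 10 (G/T), 14 (A/T), 20 (A/T), 23 (G/T), 26 (C/G), 28 (C/T), 32 (G/A), 37 (A/C), 39 (A/G), 40 (C/G), 41 (T/G).
That gives 12 mismatches out of 45 aligned sites, so the Hamming distance is 12.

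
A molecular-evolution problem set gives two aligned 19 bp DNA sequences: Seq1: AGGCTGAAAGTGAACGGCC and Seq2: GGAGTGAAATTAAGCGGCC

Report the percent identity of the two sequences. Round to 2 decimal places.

The sequences differ at positions 1 (A/G), 3 (G/A), 4 (C/G), 10 (G/T), 12 (G/A), 14 (A/G).
13 of the 19 sites match, so the percent identity is 13/19 × 100 = 68.42%.

68.42%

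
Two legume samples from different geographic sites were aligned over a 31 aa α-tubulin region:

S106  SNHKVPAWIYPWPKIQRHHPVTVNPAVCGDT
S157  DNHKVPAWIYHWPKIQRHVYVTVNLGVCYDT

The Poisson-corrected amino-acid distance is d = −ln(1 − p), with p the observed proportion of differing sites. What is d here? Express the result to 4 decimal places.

Mismatches occur at site 1 (S↔D), site 11 (P↔H), site 19 (H↔V), site 20 (P↔Y), site 25 (P↔L), site 26 (A↔G), site 29 (G↔Y).
p = 7/31 = 0.225806.
d = −ln(1 − 0.225806) = −ln(0.774194) = 0.2559.

0.2559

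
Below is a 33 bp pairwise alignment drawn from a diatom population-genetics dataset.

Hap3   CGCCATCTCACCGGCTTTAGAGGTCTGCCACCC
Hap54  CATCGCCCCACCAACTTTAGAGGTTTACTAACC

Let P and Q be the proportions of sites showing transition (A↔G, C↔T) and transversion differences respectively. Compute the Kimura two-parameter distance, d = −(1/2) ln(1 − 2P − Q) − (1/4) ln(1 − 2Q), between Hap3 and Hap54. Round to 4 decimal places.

0.5214

Differing sites — 2:G/A (Ti); 3:C/T (Ti); 5:A/G (Ti); 6:T/C (Ti); 8:T/C (Ti); 13:G/A (Ti); 14:G/A (Ti); 25:C/T (Ti); 27:G/A (Ti); 29:C/T (Ti); 31:C/A (Tv).
Of the 11 differences, 10 transitions and 1 transversion over 33 sites: P = 10/33 = 0.303030, Q = 1/33 = 0.030303.
d = −0.5·ln(0.363637) − 0.25·ln(0.939394) = −0.5·(-1.011599) − 0.25·(-0.062520) = 0.5214.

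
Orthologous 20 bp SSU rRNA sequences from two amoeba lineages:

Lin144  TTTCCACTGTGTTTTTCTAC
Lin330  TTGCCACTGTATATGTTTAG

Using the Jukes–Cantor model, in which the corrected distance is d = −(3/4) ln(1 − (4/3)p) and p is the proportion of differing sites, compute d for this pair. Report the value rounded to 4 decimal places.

The sequences differ at positions 3 (T/G), 11 (G/A), 13 (T/A), 15 (T/G), 17 (C/T), 20 (C/G).
p = 6/20 = 0.300000.
d = −0.75 · ln(1 − (4/3)·0.300000) = −0.75 · ln(0.600000) = −0.75 · (-0.510826) = 0.3831.

0.3831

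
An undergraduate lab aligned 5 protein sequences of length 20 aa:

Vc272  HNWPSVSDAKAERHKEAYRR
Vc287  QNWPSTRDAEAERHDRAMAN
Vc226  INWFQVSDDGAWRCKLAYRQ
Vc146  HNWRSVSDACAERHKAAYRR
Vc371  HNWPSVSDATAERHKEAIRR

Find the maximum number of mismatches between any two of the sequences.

Pairwise Hamming distances:
  Vc272 vs Vc287: 9
  Vc272 vs Vc226: 9
  Vc272 vs Vc146: 3
  Vc272 vs Vc371: 2
  Vc287 vs Vc226: 14
  Vc287 vs Vc146: 10
  Vc287 vs Vc371: 9
  Vc226 vs Vc146: 9
  Vc226 vs Vc371: 10
  Vc146 vs Vc371: 4
The largest is 14, between Vc287 and Vc226.

14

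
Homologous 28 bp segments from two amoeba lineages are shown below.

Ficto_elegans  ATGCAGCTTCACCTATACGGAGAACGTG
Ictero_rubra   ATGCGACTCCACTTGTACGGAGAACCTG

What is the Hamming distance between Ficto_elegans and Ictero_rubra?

6

The sequences differ at positions 5 (A/G), 6 (G/A), 9 (T/C), 13 (C/T), 15 (A/G), 26 (G/C).
That gives 6 mismatches out of 28 aligned sites, so the Hamming distance is 6.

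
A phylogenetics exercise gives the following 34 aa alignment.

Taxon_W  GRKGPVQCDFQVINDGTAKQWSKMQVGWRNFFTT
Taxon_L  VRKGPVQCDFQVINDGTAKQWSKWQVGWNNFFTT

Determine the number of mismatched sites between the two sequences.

3

The sequences differ at positions 1 (G/V), 24 (M/W), 29 (R/N).
That gives 3 mismatches out of 34 aligned sites, so the Hamming distance is 3.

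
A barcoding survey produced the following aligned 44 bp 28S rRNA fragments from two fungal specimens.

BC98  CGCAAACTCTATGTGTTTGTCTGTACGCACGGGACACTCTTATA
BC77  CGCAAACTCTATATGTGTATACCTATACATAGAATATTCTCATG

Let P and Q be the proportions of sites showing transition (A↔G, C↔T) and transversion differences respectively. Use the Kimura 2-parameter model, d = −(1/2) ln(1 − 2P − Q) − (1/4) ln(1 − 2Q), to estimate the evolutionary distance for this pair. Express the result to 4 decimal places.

Mismatches occur at site 13 (G/A, transition), site 17 (T/G, transversion), site 19 (G/A, transition), site 21 (C/A, transversion), site 22 (T/C, transition), site 23 (G/C, transversion), site 26 (C/T, transition), site 27 (G/A, transition), site 30 (C/T, transition), site 31 (G/A, transition), site 33 (G/A, transition), site 35 (C/T, transition), site 37 (C/T, transition), site 41 (T/C, transition), site 44 (A/G, transition).
Of the 15 differences, 12 transitions and 3 transversions over 44 sites: P = 12/44 = 0.272727, Q = 3/44 = 0.068182.
d = −0.5·ln(0.386364) − 0.25·ln(0.863636) = −0.5·(-0.950975) − 0.25·(-0.146604) = 0.5121.

0.5121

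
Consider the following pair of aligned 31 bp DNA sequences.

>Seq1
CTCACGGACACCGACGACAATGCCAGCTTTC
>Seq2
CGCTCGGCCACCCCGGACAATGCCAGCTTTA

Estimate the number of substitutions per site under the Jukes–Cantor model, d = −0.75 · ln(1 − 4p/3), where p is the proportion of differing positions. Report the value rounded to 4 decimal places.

0.2687

Differing sites — 2:T/G; 4:A/T; 8:A/C; 13:G/C; 14:A/C; 15:C/G; 31:C/A.
p = 7/31 = 0.225806.
d = −0.75 · ln(1 − (4/3)·0.225806) = −0.75 · ln(0.698925) = −0.75 · (-0.358212) = 0.2687.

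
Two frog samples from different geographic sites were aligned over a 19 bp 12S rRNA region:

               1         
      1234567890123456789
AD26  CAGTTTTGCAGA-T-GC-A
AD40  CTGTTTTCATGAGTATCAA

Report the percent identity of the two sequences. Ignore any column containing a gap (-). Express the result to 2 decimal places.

68.75%

Excluding the 3 gap columns leaves 16 comparable sites.
The sequences differ at positions 2 (A/T), 8 (G/C), 9 (C/A), 10 (A/T), 16 (G/T).
11 of the 16 comparable sites match, so the percent identity is 11/16 × 100 = 68.75%.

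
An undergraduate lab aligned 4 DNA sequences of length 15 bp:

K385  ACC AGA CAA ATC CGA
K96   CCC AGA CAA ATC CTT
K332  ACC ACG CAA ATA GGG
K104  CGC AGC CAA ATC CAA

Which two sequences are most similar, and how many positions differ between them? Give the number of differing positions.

3

Pairwise Hamming distances:
  K385 vs K96: 3
  K385 vs K332: 5
  K385 vs K104: 4
  K96 vs K332: 7
  K96 vs K104: 4
  K332 vs K104: 8
The smallest is 3, between K385 and K96.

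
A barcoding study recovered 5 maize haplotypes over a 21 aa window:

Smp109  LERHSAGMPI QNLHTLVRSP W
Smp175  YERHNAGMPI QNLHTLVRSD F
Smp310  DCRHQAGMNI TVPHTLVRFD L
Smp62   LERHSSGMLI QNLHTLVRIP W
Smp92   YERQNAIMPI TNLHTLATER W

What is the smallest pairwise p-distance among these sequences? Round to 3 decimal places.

0.143

Pairwise Hamming distances:
  Smp109 vs Smp175: 4
  Smp109 vs Smp310: 10
  Smp109 vs Smp62: 3
  Smp109 vs Smp92: 9
  Smp175 vs Smp310: 9
  Smp175 vs Smp62: 7
  Smp175 vs Smp92: 8
  Smp310 vs Smp62: 11
  Smp310 vs Smp92: 13
  Smp62 vs Smp92: 11
The smallest is 3 mismatches, between Smp109 and Smp62; p = 3/21 = 0.143.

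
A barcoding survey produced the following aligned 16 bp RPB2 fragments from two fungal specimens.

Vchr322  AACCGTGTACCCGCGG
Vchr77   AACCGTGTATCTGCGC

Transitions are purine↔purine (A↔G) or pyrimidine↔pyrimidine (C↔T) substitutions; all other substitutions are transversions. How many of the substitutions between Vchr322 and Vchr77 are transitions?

Differing sites — 10:C/T (Ti); 12:C/T (Ti); 16:G/C (Tv).
Of the 3 differences, 2 transitions and 1 transversion, so the answer is 2.

2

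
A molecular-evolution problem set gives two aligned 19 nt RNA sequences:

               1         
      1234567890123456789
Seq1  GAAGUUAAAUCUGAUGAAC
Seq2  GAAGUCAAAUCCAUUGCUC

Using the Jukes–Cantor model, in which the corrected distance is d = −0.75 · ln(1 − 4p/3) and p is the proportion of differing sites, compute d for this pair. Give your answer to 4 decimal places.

0.4099

Differing sites — 6:U/C; 12:U/C; 13:G/A; 14:A/U; 17:A/C; 18:A/U.
p = 6/19 = 0.315789.
d = −0.75 · ln(1 − (4/3)·0.315789) = −0.75 · ln(0.578948) = −0.75 · (-0.546543) = 0.4099.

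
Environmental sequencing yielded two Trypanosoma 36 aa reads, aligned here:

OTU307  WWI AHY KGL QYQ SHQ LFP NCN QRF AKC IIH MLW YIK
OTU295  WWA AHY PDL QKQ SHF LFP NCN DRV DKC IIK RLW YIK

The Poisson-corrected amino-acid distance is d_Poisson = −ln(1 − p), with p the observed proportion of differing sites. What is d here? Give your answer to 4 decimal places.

Differing sites — 3:I/A; 7:K/P; 8:G/D; 11:Y/K; 15:Q/F; 22:Q/D; 24:F/V; 25:A/D; 30:H/K; 31:M/R.
p = 10/36 = 0.277778.
d = −ln(1 − 0.277778) = −ln(0.722222) = 0.3254.

0.3254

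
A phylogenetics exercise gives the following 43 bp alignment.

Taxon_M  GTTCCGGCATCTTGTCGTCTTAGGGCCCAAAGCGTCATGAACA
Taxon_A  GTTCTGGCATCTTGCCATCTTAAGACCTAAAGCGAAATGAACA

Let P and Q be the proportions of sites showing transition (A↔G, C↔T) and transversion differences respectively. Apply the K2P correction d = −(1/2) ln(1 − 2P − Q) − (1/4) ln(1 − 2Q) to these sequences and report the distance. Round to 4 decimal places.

0.2214

The sequences differ at positions 5 (C/T, transition), 15 (T/C, transition), 17 (G/A, transition), 23 (G/A, transition), 25 (G/A, transition), 28 (C/T, transition), 35 (T/A, transversion), 36 (C/A, transversion).
Of the 8 differences, 6 transitions and 2 transversions over 43 sites: P = 6/43 = 0.139535, Q = 2/43 = 0.046512.
d = −0.5·ln(0.674418) − 0.25·ln(0.906976) = −0.5·(-0.393905) − 0.25·(-0.097639) = 0.2214.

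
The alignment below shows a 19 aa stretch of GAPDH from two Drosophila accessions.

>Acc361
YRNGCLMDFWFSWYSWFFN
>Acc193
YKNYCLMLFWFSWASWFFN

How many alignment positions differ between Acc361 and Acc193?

Mismatches occur at site 2 (R↔K), site 4 (G↔Y), site 8 (D↔L), site 14 (Y↔A).
That gives 4 mismatches out of 19 aligned sites, so the Hamming distance is 4.

4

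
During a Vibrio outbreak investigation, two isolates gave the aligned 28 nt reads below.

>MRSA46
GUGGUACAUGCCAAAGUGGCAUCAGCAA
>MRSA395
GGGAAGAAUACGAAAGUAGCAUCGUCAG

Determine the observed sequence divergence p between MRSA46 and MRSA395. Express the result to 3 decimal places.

0.393

The sequences differ at positions 2 (U/G), 4 (G/A), 5 (U/A), 6 (A/G), 7 (C/A), 10 (G/A), 12 (C/G), 18 (G/A), 24 (A/G), 25 (G/U), 28 (A/G).
There are 11 differences over 28 sites, so p = 11/28 = 0.393.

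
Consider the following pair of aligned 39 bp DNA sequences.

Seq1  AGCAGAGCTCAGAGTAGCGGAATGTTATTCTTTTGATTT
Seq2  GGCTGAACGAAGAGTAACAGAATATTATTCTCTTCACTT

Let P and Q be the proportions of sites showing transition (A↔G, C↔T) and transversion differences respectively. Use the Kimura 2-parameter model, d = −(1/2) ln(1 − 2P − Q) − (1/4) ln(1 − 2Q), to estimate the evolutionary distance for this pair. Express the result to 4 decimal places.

The sequences differ at positions 1 (A/G, transition), 4 (A/T, transversion), 7 (G/A, transition), 9 (T/G, transversion), 10 (C/A, transversion), 17 (G/A, transition), 19 (G/A, transition), 24 (G/A, transition), 32 (T/C, transition), 35 (G/C, transversion), 37 (T/C, transition).
Of the 11 differences, 7 transitions and 4 transversions over 39 sites: P = 7/39 = 0.179487, Q = 4/39 = 0.102564.
d = −0.5·ln(0.538462) − 0.25·ln(0.794872) = −0.5·(-0.619038) − 0.25·(-0.229574) = 0.3669.

0.3669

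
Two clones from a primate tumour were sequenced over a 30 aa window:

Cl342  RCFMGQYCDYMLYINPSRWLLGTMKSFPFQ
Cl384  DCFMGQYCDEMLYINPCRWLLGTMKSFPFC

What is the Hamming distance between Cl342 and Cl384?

4

The sequences differ at positions 1 (R/D), 10 (Y/E), 17 (S/C), 30 (Q/C).
That gives 4 mismatches out of 30 aligned sites, so the Hamming distance is 4.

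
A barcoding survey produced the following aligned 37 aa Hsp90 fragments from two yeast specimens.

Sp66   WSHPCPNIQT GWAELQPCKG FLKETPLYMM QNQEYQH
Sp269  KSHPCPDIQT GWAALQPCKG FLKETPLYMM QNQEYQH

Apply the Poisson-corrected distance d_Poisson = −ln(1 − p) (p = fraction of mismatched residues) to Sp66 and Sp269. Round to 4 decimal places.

0.0846

Mismatches occur at site 1 (W↔K), site 7 (N↔D), site 14 (E↔A).
p = 3/37 = 0.081081.
d = −ln(1 − 0.081081) = −ln(0.918919) = 0.0846.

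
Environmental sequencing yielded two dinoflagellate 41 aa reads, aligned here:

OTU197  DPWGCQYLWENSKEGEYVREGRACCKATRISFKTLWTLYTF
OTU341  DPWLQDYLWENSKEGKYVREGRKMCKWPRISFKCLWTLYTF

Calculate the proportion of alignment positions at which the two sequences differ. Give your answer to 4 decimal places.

0.2195

Differing sites — 4:G/L; 5:C/Q; 6:Q/D; 16:E/K; 23:A/K; 24:C/M; 27:A/W; 28:T/P; 34:T/C.
There are 9 differences over 41 sites, so p = 9/41 = 0.2195.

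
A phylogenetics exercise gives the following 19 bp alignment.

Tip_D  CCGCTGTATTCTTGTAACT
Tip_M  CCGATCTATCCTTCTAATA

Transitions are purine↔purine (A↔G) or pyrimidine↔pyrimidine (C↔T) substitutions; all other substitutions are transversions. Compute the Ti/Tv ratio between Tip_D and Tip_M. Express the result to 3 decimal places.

0.500

The sequences differ at positions 4 (C/A, transversion), 6 (G/C, transversion), 10 (T/C, transition), 14 (G/C, transversion), 18 (C/T, transition), 19 (T/A, transversion).
Of the 6 differences, 2 transitions and 4 transversions, so Ti/Tv = 2/4 = 0.500.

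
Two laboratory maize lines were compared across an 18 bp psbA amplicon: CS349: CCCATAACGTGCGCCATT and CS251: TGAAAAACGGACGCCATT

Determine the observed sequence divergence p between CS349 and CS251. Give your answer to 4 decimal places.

0.3333

Differing sites — 1:C/T; 2:C/G; 3:C/A; 5:T/A; 10:T/G; 11:G/A.
There are 6 differences over 18 sites, so p = 6/18 = 0.3333.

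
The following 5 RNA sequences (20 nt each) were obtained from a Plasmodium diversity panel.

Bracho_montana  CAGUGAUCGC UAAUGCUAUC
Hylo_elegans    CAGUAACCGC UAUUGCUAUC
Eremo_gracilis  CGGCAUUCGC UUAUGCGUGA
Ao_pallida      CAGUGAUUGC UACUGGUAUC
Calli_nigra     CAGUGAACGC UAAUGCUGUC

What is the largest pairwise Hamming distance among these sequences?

12

Pairwise Hamming distances:
  Bracho_montana vs Hylo_elegans: 3
  Bracho_montana vs Eremo_gracilis: 9
  Bracho_montana vs Ao_pallida: 3
  Bracho_montana vs Calli_nigra: 2
  Hylo_elegans vs Eremo_gracilis: 10
  Hylo_elegans vs Ao_pallida: 5
  Hylo_elegans vs Calli_nigra: 4
  Eremo_gracilis vs Ao_pallida: 12
  Eremo_gracilis vs Calli_nigra: 10
  Ao_pallida vs Calli_nigra: 5
The largest is 12, between Eremo_gracilis and Ao_pallida.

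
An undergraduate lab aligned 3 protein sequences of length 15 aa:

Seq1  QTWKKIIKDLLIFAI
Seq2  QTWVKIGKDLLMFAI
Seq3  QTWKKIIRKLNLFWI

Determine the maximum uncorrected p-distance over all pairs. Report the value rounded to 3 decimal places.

Pairwise Hamming distances:
  Seq1 vs Seq2: 3
  Seq1 vs Seq3: 5
  Seq2 vs Seq3: 7
The largest is 7 mismatches, between Seq2 and Seq3; p = 7/15 = 0.467.

0.467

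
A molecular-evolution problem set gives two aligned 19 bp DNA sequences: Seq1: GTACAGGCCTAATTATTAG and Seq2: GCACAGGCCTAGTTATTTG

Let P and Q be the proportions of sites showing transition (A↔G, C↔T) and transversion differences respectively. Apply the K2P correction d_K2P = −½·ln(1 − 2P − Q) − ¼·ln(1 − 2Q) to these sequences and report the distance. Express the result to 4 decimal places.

Mismatches occur at site 2 (T↔C, transition), site 12 (A↔G, transition), site 18 (A↔T, transversion).
Of the 3 differences, 2 transitions and 1 transversion over 19 sites: P = 2/19 = 0.105263, Q = 1/19 = 0.052632.
d = −0.5·ln(0.736842) − 0.25·ln(0.894736) = −0.5·(-0.305382) − 0.25·(-0.111227) = 0.1805.

0.1805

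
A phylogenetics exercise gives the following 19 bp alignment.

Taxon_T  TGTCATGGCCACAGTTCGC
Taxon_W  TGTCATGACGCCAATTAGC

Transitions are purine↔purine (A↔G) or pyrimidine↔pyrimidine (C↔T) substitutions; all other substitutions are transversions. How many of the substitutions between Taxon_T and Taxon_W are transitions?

The sequences differ at positions 8 (G/A, transition), 10 (C/G, transversion), 11 (A/C, transversion), 14 (G/A, transition), 17 (C/A, transversion).
Of the 5 differences, 2 transitions and 3 transversions, so the answer is 2.

2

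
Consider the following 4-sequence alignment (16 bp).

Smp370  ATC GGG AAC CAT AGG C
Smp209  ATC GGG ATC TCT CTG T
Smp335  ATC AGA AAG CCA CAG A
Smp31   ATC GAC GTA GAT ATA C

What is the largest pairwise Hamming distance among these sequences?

Pairwise Hamming distances:
  Smp370 vs Smp209: 6
  Smp370 vs Smp335: 8
  Smp370 vs Smp31: 8
  Smp209 vs Smp335: 8
  Smp209 vs Smp31: 9
  Smp335 vs Smp31: 13
The largest is 13, between Smp335 and Smp31.

13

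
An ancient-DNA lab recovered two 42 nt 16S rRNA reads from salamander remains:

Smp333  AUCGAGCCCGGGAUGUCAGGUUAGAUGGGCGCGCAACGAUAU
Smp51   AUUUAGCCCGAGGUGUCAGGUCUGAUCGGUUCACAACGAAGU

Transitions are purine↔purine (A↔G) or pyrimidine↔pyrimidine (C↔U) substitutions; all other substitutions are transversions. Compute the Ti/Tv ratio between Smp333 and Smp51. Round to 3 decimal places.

1.400

Mismatches occur at site 3 (C↔U, transition), site 4 (G↔U, transversion), site 11 (G↔A, transition), site 13 (A↔G, transition), site 22 (U↔C, transition), site 23 (A↔U, transversion), site 27 (G↔C, transversion), site 30 (C↔U, transition), site 31 (G↔U, transversion), site 33 (G↔A, transition), site 40 (U↔A, transversion), site 41 (A↔G, transition).
Of the 12 differences, 7 transitions and 5 transversions, so Ti/Tv = 7/5 = 1.400.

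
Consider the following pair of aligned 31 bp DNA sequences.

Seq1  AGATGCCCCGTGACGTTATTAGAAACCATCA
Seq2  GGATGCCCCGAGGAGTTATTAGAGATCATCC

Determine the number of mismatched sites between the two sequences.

The sequences differ at positions 1 (A/G), 11 (T/A), 13 (A/G), 14 (C/A), 24 (A/G), 26 (C/T), 31 (A/C).
That gives 7 mismatches out of 31 aligned sites, so the Hamming distance is 7.

7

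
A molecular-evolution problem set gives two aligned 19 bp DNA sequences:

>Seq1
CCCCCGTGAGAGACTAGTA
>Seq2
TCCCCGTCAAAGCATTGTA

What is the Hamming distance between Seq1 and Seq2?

6

Mismatches occur at site 1 (C/T), site 8 (G/C), site 10 (G/A), site 13 (A/C), site 14 (C/A), site 16 (A/T).
That gives 6 mismatches out of 19 aligned sites, so the Hamming distance is 6.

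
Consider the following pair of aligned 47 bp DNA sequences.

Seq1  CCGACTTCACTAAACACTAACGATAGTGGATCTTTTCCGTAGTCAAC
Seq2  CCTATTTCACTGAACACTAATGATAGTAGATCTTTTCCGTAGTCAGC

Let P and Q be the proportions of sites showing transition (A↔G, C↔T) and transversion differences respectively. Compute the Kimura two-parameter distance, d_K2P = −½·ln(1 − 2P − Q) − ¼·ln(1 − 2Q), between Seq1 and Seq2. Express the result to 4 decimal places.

0.1442

Mismatches occur at site 3 (G↔T, transversion), site 5 (C↔T, transition), site 12 (A↔G, transition), site 21 (C↔T, transition), site 28 (G↔A, transition), site 46 (A↔G, transition).
Of the 6 differences, 5 transitions and 1 transversion over 47 sites: P = 5/47 = 0.106383, Q = 1/47 = 0.021277.
d = −0.5·ln(0.765957) − 0.25·ln(0.957446) = −0.5·(-0.266629) − 0.25·(-0.043486) = 0.1442.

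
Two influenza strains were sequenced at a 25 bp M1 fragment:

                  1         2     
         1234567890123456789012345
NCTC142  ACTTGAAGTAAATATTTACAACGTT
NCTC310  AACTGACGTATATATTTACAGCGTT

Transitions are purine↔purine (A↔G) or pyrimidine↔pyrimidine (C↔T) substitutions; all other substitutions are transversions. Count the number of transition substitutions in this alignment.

Mismatches occur at site 2 (C/A, transversion), site 3 (T/C, transition), site 7 (A/C, transversion), site 11 (A/T, transversion), site 21 (A/G, transition).
Of the 5 differences, 2 transitions and 3 transversions, so the answer is 2.

2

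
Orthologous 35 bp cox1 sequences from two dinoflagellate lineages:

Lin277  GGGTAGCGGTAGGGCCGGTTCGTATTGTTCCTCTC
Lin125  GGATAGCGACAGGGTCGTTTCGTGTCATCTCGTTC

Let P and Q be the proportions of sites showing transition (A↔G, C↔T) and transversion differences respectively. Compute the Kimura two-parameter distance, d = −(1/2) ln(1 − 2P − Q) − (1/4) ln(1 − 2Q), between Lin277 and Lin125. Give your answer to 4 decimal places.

The sequences differ at positions 3 (G/A, transition), 9 (G/A, transition), 10 (T/C, transition), 15 (C/T, transition), 18 (G/T, transversion), 24 (A/G, transition), 26 (T/C, transition), 27 (G/A, transition), 29 (T/C, transition), 30 (C/T, transition), 32 (T/G, transversion), 33 (C/T, transition).
Of the 12 differences, 10 transitions and 2 transversions over 35 sites: P = 10/35 = 0.285714, Q = 2/35 = 0.057143.
d = −0.5·ln(0.371429) − 0.25·ln(0.885714) = −0.5·(-0.990398) − 0.25·(-0.121361) = 0.5255.

0.5255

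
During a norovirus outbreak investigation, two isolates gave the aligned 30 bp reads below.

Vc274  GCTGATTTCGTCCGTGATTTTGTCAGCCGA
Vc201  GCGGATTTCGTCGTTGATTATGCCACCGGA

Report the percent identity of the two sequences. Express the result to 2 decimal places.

76.67%

The sequences differ at positions 3 (T/G), 13 (C/G), 14 (G/T), 20 (T/A), 23 (T/C), 26 (G/C), 28 (C/G).
23 of the 30 sites match, so the percent identity is 23/30 × 100 = 76.67%.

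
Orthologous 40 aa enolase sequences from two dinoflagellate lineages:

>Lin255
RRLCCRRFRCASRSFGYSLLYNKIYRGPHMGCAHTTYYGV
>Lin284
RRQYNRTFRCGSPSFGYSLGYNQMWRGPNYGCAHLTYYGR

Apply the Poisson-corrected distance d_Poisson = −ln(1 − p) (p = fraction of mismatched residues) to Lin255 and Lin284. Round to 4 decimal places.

0.4308

Mismatches occur at site 3 (L→Q), site 4 (C→Y), site 5 (C→N), site 7 (R→T), site 11 (A→G), site 13 (R→P), site 20 (L→G), site 23 (K→Q), site 24 (I→M), site 25 (Y→W), site 29 (H→N), site 30 (M→Y), site 35 (T→L), site 40 (V→R).
p = 14/40 = 0.350000.
d = −ln(1 − 0.350000) = −ln(0.650000) = 0.4308.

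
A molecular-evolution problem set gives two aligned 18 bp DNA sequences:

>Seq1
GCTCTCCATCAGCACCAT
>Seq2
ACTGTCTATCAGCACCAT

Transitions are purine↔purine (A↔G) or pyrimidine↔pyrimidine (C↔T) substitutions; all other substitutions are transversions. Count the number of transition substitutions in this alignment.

2

Mismatches occur at site 1 (G/A, transition), site 4 (C/G, transversion), site 7 (C/T, transition).
Of the 3 differences, 2 transitions and 1 transversion, so the answer is 2.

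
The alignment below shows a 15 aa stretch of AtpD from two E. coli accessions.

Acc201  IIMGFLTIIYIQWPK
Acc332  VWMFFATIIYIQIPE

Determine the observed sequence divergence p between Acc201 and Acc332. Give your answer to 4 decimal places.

Differing sites — 1:I/V; 2:I/W; 4:G/F; 6:L/A; 13:W/I; 15:K/E.
There are 6 differences over 15 sites, so p = 6/15 = 0.4000.

0.4000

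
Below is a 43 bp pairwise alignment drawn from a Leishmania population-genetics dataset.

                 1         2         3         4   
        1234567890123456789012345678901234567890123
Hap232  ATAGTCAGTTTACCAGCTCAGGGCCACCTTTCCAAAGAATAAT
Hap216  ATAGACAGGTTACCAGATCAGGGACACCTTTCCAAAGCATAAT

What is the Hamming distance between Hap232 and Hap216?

5

Mismatches occur at site 5 (T→A), site 9 (T→G), site 17 (C→A), site 24 (C→A), site 38 (A→C).
That gives 5 mismatches out of 43 aligned sites, so the Hamming distance is 5.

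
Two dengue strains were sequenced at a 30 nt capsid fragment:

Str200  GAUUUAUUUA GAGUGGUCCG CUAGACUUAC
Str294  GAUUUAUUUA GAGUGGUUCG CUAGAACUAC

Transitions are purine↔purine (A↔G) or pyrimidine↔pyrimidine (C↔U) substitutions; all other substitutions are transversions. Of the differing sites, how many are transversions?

1

The sequences differ at positions 18 (C/U, transition), 26 (C/A, transversion), 27 (U/C, transition).
Of the 3 differences, 2 transitions and 1 transversion, so the answer is 1.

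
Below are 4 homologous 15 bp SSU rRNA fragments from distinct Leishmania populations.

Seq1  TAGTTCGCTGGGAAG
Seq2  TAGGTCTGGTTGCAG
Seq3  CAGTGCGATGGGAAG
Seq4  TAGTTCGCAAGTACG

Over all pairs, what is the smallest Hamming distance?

3

Pairwise Hamming distances:
  Seq1 vs Seq2: 7
  Seq1 vs Seq3: 3
  Seq1 vs Seq4: 4
  Seq2 vs Seq3: 9
  Seq2 vs Seq4: 9
  Seq3 vs Seq4: 7
The smallest is 3, between Seq1 and Seq3.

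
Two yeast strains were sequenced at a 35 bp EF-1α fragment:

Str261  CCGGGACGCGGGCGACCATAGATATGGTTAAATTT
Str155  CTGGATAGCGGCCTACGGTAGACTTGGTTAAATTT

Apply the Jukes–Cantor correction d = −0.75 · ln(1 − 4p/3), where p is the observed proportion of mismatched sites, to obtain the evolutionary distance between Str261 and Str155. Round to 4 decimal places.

Differing sites — 2:C/T; 5:G/A; 6:A/T; 7:C/A; 12:G/C; 14:G/T; 17:C/G; 18:A/G; 23:T/C; 24:A/T.
p = 10/35 = 0.285714.
d = −0.75 · ln(1 − (4/3)·0.285714) = −0.75 · ln(0.619048) = −0.75 · (-0.479572) = 0.3597.

0.3597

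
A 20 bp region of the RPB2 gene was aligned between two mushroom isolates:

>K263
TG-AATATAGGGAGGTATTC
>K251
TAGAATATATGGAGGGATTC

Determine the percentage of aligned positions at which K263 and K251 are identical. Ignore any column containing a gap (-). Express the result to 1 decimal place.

Excluding the 1 gap column leaves 19 comparable sites.
Differing sites — 2:G/A; 10:G/T; 16:T/G.
16 of the 19 comparable sites match, so the percent identity is 16/19 × 100 = 84.2%.

84.2%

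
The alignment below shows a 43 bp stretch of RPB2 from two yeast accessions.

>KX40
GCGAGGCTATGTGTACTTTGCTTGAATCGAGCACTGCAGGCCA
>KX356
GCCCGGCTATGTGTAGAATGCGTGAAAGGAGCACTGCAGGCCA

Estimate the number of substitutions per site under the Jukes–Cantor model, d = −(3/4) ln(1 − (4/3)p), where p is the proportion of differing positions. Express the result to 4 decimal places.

The sequences differ at positions 3 (G/C), 4 (A/C), 16 (C/G), 17 (T/A), 18 (T/A), 22 (T/G), 27 (T/A), 28 (C/G).
p = 8/43 = 0.186047.
d = −0.75 · ln(1 − (4/3)·0.186047) = −0.75 · ln(0.751937) = −0.75 · (-0.285103) = 0.2138.

0.2138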